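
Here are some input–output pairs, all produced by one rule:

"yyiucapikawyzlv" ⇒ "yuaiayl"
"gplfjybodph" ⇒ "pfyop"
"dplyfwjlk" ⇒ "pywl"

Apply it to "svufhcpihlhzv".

vfcilz

Rule — keep every other character starting from the second (positions 2nd, 4th, 6th, ...).
"svufhcpihlhzv" → "vfcilz".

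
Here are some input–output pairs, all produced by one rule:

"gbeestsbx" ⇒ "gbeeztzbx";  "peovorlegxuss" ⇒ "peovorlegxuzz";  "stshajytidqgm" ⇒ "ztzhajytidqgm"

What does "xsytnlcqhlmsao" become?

xzytnlcqhlmzao

Each output is the input with this applied: replace every "s" with "z".
"xsytnlcqhlmsao" → "xzytnlcqhlmzao".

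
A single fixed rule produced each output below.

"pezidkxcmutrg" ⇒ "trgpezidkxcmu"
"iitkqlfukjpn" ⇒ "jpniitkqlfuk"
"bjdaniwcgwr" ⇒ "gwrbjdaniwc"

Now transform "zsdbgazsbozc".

Looking at the pairs, the operation is to move the last 3 characters to the front (rotate right by 3).
On "zsdbgazsbozc" that produces "ozczsdbgazsb".

ozczsdbgazsb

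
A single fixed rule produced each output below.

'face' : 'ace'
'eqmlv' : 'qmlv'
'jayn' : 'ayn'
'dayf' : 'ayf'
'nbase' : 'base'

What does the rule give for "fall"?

all

In each case the input is transformed by: delete the first character.
For "fall" the result is "all".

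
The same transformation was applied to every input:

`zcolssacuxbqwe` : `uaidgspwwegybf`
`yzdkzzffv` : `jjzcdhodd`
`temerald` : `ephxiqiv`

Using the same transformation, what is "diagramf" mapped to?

In each case the input is transformed by: shift every letter 4 places forward in the alphabet (wrapping around), then move the last 3 characters to the front (rotate right by 3).
Working it through for "diagramf": intermediate "hmekveqj", final "eqjhmekv".
(Check on "yzdkzzffv": → "cdhoddjjz" → "jjzcdhodd" ✓)

eqjhmekv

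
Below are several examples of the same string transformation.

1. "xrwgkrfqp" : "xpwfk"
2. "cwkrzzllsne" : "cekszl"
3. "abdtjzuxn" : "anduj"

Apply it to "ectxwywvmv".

emtww

Each output is the input with this applied: keep every other character starting from the first (positions 1st, 3rd, 5th, ...), then take characters alternately from the front and the back (1st, last, 2nd, 2nd-last, ...).
On "ectxwywvmv": the first step gives "etwwm", and the second then gives "emtww".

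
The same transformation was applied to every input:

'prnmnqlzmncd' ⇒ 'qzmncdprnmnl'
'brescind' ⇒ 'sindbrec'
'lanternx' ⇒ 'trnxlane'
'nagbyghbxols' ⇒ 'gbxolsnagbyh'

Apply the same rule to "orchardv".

Looking at the pairs, the operation is to swap the front and back halves of the string, then swap the first and last characters.
Starting from "orchardv": after the first operation, "ardvorch"; after the second, "hrdvorca".

hrdvorca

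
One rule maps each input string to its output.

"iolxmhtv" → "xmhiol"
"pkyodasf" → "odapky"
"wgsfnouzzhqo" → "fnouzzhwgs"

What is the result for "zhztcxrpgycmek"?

tcxrpgycmzhz

Rule — delete the last 2 characters, then move the first 3 characters to the end (rotate left by 3).
"zhztcxrpgycmek" → "zhztcxrpgycm" → "tcxrpgycmzhz".
(Check on "iolxmhtv": → "iolxmh" → "xmhiol" ✓)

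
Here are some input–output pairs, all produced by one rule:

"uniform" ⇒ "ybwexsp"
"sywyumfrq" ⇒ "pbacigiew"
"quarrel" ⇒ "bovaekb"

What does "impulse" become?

Rule — shift every letter 10 places forward in the alphabet (wrapping around), then move the last 3 characters to the front (rotate right by 3).
Applying both steps to "impulse": "swzevco", then "vcoswze".

vcoswze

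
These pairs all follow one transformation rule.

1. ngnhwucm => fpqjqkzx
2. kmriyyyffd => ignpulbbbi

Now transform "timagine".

Each output is the input with this applied: shift every letter 3 places forward in the alphabet (wrapping around), then move the last 2 characters to the front (rotate right by 2).
On "timagine": the first step gives "wlpdjlqh", and the second then gives "qhwlpdjl".

qhwlpdjl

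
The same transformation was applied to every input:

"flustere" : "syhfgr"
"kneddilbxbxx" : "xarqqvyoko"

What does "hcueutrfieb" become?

Rule — shift every letter 13 places forward in the alphabet (wrapping around) — i.e. ROT13, then delete the last 2 characters.
For "hcueutrfieb", step one produces "uphrhgesvro"; step two turns that into "uphrhgesv".
(Check on "flustere": → "syhfgrer" → "syhfgr" ✓)

uphrhgesv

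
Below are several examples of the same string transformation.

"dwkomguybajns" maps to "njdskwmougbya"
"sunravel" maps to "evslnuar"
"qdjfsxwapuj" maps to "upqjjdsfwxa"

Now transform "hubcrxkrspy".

The pattern: move the last 3 characters to the front (rotate right by 3), then swap each adjacent pair of characters (1↔2, 3↔4, ...).
On "hubcrxkrspy": the first step gives "spyhubcrxkr", and the second then gives "pshyburckxr".
(Check on "qdjfsxwapuj": → "pujqdjfsxwa" → "upqjjdsfwxa" ✓)

pshyburckxr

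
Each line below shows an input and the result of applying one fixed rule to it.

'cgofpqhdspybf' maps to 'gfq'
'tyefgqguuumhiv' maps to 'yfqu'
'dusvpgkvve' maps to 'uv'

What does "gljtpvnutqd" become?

Looking at the pairs, the operation is to keep every other character starting from the second (positions 2nd, 4th, 6th, ...), then delete the last 3 characters.
Working it through for "gljtpvnutqd": intermediate "ltvuq", final "lt".
(Check on "cgofpqhdspybf": → "gfqdpb" → "gfq" ✓)

lt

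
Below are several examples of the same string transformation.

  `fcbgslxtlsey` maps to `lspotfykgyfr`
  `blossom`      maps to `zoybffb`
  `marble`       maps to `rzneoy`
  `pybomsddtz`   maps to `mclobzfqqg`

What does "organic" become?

Looking at the pairs, the operation is to shift every letter 13 places forward in the alphabet (wrapping around) — i.e. ROT13, then move the last character to the front.
Starting from "organic": after the first operation, "betnavp"; after the second, "pbetnav".

pbetnav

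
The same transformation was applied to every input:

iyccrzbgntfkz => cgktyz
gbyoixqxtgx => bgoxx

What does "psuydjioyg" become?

The pattern: keep every other character starting from the second (positions 2nd, 4th, 6th, ...), then sort the characters into alphabetical order.
"psuydjioyg" → "syjog" → "gjosy".

gjosy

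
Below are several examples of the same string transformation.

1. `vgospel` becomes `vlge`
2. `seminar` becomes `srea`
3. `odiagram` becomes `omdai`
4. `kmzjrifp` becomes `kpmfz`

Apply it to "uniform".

umnr

What's happening: take characters alternately from the front and the back (1st, last, 2nd, 2nd-last, ...), then delete the last 3 characters.
Working it through for "uniform": intermediate "umnriof", final "umnr".
(Check on "vgospel": → "vlgeops" → "vlge" ✓)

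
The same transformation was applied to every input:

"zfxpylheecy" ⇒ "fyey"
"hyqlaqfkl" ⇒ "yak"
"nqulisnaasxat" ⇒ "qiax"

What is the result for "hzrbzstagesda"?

zzas

The pattern: keep one character in every 3, starting at position 2 (positions 2nd, 5th, 8th, ...).
Applying that to "hzrbzstagesda" gives "zzas".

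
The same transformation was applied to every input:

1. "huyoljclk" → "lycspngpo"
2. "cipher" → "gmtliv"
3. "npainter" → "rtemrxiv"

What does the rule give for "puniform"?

The pattern: shift every letter 4 places forward in the alphabet (wrapping around).
So "puniform" becomes "tyrmjsvq".

tyrmjsvq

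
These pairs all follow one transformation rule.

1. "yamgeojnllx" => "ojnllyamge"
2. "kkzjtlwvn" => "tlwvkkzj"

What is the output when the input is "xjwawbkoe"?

The pattern: delete the last character, then swap the front and back halves of the string.
Starting from "xjwawbkoe": after the first operation, "xjwawbko"; after the second, "wbkoxjwa".

wbkoxjwa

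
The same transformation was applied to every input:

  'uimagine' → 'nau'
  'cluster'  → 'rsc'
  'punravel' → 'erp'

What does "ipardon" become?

The rule is to keep one character in every 3, starting at position 1 (positions 1st, 4th, 7th, ...), then reverse the string.
"ipardon" → "irn" → "nri".

nri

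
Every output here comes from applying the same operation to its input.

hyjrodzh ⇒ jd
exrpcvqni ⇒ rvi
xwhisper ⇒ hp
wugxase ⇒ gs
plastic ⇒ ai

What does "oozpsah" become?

What's happening: keep one character in every 3, starting at position 3 (positions 3rd, 6th, 9th, ...).
On "oozpsah" that produces "za".

za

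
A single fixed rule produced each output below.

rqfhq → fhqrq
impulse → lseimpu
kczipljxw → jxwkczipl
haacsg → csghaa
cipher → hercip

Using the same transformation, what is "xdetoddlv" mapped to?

dlvxdetod

In each case the input is transformed by: move the last 3 characters to the front (rotate right by 3).
On "xdetoddlv" that produces "dlvxdetod".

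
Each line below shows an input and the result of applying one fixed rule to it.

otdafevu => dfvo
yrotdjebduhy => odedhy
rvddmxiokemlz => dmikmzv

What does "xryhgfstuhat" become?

ygsuax

The transformation: move the first 2 characters to the end (rotate left by 2), then keep every other character starting from the first (positions 1st, 3rd, 5th, ...).
Applying both steps to "xryhgfstuhat": "yhgfstuhatxr", then "ygsuax".
(Check on "yrotdjebduhy": → "otdjebduhyyr" → "odedhy" ✓)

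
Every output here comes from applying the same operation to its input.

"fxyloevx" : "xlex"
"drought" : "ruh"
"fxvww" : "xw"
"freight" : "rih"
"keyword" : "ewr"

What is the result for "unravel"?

nae

What's happening: keep every other character starting from the second (positions 2nd, 4th, 6th, ...).
For "unravel" the result is "nae".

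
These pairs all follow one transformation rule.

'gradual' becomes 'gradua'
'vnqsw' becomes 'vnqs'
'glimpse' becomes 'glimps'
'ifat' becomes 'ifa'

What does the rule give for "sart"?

sar

Looking at the pairs, the operation is to delete the last character.
For "sart" the result is "sar".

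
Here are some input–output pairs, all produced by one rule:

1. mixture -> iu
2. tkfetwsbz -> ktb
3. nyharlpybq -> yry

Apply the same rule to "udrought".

dut

The transformation: keep one character in every 3, starting at position 2 (positions 2nd, 5th, 8th, ...).
Applying that to "udrought" gives "dut".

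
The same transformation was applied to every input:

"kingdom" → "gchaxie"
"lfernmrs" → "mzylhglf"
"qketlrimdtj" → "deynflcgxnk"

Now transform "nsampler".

What's happening: shift every letter 6 places backward in the alphabet (wrapping around), then swap the first and last characters.
On "nsampler": the first step gives "hmugjfyl", and the second then gives "lmugjfyh".

lmugjfyh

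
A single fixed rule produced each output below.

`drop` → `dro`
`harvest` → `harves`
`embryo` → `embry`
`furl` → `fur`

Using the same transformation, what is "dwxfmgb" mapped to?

In each case the input is transformed by: delete the last character.
On "dwxfmgb" that produces "dwxfmg".

dwxfmg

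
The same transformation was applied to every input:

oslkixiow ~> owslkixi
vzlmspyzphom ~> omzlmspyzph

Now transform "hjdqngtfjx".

In each case the input is transformed by: delete the first character, then move the last 2 characters to the front (rotate right by 2).
Doing the same to "hjdqngtfjx": "jxjdqngtf".

jxjdqngtf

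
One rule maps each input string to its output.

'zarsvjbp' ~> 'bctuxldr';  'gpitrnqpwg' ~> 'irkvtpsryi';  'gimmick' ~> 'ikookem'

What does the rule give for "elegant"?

The transformation: shift every letter 2 places forward in the alphabet (wrapping around).
"elegant" → "gngicpv".

gngicpv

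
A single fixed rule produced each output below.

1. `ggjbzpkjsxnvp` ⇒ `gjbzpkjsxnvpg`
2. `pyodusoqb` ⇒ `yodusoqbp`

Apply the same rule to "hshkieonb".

The rule is to move the first character to the end.
Applying that to "hshkieonb" gives "shkieonbh".

shkieonbh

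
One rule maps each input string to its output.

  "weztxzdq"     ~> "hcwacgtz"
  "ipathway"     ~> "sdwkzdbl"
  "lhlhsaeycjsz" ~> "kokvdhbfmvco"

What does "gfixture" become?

What's happening: move the first character to the end, then shift every letter 3 places forward in the alphabet (wrapping around).
So "gfixture" becomes "ilawxuhj".

ilawxuhj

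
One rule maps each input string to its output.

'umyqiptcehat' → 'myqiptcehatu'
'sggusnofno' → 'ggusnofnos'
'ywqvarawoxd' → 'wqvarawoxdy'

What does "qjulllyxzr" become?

Rule — move the first character to the end.
So "qjulllyxzr" becomes "julllyxzrq".

julllyxzrq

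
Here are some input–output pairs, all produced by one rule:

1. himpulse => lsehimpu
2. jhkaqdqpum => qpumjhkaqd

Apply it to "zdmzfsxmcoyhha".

coyhhazdmzfsxm

What's happening: move the first character to the end, then swap the front and back halves of the string.
Starting from "zdmzfsxmcoyhha": after the first operation, "dmzfsxmcoyhhaz"; after the second, "coyhhazdmzfsxm".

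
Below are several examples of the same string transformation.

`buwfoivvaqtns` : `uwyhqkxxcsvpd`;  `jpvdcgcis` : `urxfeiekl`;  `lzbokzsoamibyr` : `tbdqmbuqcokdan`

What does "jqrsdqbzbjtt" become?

The pattern: shift every letter 2 places forward in the alphabet (wrapping around), then swap the first and last characters.
On "jqrsdqbzbjtt": the first step gives "lstufsdbdlvv", and the second then gives "vstufsdbdlvl".
(Check on "lzbokzsoamibyr": → "nbdqmbuqcokdat" → "tbdqmbuqcokdan" ✓)

vstufsdbdlvl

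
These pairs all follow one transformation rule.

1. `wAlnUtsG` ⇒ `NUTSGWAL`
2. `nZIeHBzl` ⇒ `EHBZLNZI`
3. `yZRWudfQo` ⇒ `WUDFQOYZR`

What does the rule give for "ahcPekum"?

The rule is to move the first 3 characters to the end (rotate left by 3), then convert every letter to uppercase.
On "ahcPekum": the first step gives "Pekumahc", and the second then gives "PEKUMAHC".

PEKUMAHC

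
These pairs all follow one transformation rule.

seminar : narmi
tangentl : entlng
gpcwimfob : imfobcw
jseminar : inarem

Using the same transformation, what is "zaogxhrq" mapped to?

xhrqog

The transformation: delete the first 2 characters, then move the first 2 characters to the end (rotate left by 2).
Working it through for "zaogxhrq": intermediate "ogxhrq", final "xhrqog".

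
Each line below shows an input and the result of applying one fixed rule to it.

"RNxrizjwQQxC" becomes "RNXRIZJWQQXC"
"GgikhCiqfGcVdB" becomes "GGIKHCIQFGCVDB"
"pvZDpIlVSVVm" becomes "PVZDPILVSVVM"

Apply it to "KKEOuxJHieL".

Each output is the input with this applied: convert every letter to uppercase.
On "KKEOuxJHieL" that produces "KKEOUXJHIEL".

KKEOUXJHIEL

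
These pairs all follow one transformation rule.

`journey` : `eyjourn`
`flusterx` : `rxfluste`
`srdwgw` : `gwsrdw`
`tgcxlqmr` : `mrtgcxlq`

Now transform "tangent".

The rule is to move the last 2 characters to the front (rotate right by 2).
For "tangent" the result is "nttange".

nttange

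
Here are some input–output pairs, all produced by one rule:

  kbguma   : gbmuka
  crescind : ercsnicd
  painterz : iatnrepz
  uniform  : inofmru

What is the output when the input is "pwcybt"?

What's happening: move the first character to the end, then swap each adjacent pair of characters (1↔2, 3↔4, ...).
For "pwcybt", step one produces "wcybtp"; step two turns that into "cwbypt".

cwbypt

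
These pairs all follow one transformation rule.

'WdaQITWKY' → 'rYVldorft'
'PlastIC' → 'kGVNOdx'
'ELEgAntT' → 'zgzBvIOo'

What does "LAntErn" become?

Rule — shift every letter 5 places backward in the alphabet (wrapping around), then flip the case of every letter.
On "LAntErn": the first step gives "GVioZmi", and the second then gives "gvIOzMI".

gvIOzMI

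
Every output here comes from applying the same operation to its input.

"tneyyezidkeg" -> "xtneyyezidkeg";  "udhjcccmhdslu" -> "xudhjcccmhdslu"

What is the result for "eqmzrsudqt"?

The rule is to prepend "x".
For "eqmzrsudqt" the result is "xeqmzrsudqt".

xeqmzrsudqt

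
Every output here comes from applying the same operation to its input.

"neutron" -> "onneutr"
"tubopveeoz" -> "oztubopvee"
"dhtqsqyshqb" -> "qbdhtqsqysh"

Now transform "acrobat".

atacrob

Each output is the input with this applied: move the last 2 characters to the front (rotate right by 2).
For "acrobat" the result is "atacrob".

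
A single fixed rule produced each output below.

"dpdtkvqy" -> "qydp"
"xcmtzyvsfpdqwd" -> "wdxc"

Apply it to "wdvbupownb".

What's happening: move the last 2 characters to the front (rotate right by 2), then keep only the first 4 characters.
Starting from "wdvbupownb": after the first operation, "nbwdvbupow"; after the second, "nbwd".

nbwd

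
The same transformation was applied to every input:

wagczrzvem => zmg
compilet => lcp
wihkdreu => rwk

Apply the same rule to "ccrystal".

tcy

The pattern: swap the front and back halves of the string, then keep one character in every 3, starting at position 2 (positions 2nd, 5th, 8th, ...).
"ccrystal" → "stalccry" → "tcy".
(Check on "wagczrzvem": → "rzvemwagcz" → "zmg" ✓)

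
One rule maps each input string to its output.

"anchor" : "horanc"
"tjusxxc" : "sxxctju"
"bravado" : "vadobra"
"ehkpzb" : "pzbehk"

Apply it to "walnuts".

Each output is the input with this applied: move the first 3 characters to the end (rotate left by 3).
For "walnuts" the result is "nutswal".

nutswal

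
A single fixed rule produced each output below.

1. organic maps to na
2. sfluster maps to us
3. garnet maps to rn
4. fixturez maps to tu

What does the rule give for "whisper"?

Each output is the input with this applied: take characters alternately from the front and the back (1st, last, 2nd, 2nd-last, ...), then keep only the last 2 characters.
Working it through for "whisper": intermediate "wrheips", final "ps".

ps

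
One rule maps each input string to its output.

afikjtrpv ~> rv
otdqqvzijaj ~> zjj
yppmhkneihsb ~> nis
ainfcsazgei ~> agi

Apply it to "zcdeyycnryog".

The transformation: keep every other character starting from the first (positions 1st, 3rd, 5th, ...), then delete the first 3 characters.
On "zcdeyycnryog" that produces "cro".

cro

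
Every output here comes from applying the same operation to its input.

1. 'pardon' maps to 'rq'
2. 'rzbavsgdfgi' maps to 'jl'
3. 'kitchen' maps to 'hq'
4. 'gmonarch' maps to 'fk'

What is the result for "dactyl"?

bo

Each output is the input with this applied: shift every letter 3 places forward in the alphabet (wrapping around), then keep only the last 2 characters.
Applying both steps to "dactyl": "gdfwbo", then "bo".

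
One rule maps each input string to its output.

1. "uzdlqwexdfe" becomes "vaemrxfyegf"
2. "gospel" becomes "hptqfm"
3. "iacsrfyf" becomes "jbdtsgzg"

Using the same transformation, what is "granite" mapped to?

The transformation: shift every letter 1 place forward in the alphabet (wrapping around).
"granite" → "hsbojuf".

hsbojuf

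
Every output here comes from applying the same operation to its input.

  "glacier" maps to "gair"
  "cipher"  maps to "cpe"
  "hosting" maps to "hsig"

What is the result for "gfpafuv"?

Looking at the pairs, the operation is to keep every other character starting from the first (positions 1st, 3rd, 5th, ...).
So "gfpafuv" becomes "gpfv".

gpfv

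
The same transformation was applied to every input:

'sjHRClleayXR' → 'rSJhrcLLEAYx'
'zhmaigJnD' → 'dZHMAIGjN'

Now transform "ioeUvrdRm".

In each case the input is transformed by: move the last character to the front, then flip the case of every letter.
Working it through for "ioeUvrdRm": intermediate "mioeUvrdR", final "MIOEuVRDr".

MIOEuVRDr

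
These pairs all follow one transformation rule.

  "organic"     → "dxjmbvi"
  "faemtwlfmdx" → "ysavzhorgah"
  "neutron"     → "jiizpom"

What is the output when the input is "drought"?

coymjpb

Each output is the input with this applied: shift every letter 5 places backward in the alphabet (wrapping around), then move the last 2 characters to the front (rotate right by 2).
Doing the same to "drought": "coymjpb".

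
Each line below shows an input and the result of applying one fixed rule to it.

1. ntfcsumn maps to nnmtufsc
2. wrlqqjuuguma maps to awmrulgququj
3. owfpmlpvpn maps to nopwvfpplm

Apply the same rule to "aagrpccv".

The rule is to reverse the string, then take characters alternately from the front and the back (1st, last, 2nd, 2nd-last, ...).
"aagrpccv" → "vccprgaa" → "vacacgpr".

vacacgpr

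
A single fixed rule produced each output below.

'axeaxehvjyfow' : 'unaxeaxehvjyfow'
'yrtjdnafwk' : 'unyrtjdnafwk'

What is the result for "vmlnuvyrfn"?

Rule — prepend "un".
Applying that to "vmlnuvyrfn" gives "unvmlnuvyrfn".

unvmlnuvyrfn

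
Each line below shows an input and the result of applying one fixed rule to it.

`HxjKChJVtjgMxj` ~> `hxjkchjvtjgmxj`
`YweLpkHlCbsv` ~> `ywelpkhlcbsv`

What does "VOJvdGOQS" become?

vojvdgoqs

Each output is the input with this applied: convert every letter to lowercase.
On "VOJvdGOQS" that produces "vojvdgoqs".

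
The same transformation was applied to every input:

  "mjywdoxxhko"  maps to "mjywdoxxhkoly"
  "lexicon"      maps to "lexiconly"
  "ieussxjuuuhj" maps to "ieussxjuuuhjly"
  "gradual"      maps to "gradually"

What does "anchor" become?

The transformation: append "ly".
"anchor" → "anchorly".

anchorly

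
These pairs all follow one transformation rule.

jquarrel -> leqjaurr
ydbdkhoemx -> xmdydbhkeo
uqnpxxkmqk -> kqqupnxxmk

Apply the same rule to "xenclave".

The pattern: swap each adjacent pair of characters (1↔2, 3↔4, ...), then move the last 2 characters to the front (rotate right by 2).
On "xenclave": the first step gives "excnalev", and the second then gives "evexcnal".

evexcnal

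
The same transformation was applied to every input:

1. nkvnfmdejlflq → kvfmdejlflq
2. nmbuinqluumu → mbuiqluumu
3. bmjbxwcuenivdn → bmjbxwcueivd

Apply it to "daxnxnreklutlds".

Rule — remove every "n".
For "daxnxnreklutlds" the result is "daxxreklutlds".

daxxreklutlds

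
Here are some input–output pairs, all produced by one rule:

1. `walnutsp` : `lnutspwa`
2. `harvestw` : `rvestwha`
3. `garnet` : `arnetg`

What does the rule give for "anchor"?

The pattern: move the last 2 characters to the front (rotate right by 2), then swap the front and back halves of the string.
Starting from "anchor": after the first operation, "oranch"; after the second, "nchora".

nchora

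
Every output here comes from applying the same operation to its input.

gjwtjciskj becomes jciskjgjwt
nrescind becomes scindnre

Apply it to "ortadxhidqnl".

xhidqnlortad

What's happening: swap the front and back halves of the string, then move the last character to the front.
"ortadxhidqnl" → "hidqnlortadx" → "xhidqnlortad".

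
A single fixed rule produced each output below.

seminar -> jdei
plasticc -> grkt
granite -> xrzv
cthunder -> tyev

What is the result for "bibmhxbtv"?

What's happening: shift every letter 9 places backward in the alphabet (wrapping around), then keep every other character starting from the first (positions 1st, 3rd, 5th, ...).
Starting from "bibmhxbtv": after the first operation, "szsdyoskm"; after the second, "ssysm".

ssysm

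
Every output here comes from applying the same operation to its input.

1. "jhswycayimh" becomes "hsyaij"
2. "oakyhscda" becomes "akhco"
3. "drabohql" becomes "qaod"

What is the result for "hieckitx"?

tekh

What's happening: keep every other character starting from the first (positions 1st, 3rd, 5th, ...), then swap the first and last characters.
"hieckitx" → "hekt" → "tekh".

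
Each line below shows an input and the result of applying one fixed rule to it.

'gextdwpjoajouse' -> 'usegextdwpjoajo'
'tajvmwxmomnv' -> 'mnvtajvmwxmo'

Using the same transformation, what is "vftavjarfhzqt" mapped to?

In each case the input is transformed by: move the last 3 characters to the front (rotate right by 3).
"vftavjarfhzqt" → "zqtvftavjarfh".

zqtvftavjarfh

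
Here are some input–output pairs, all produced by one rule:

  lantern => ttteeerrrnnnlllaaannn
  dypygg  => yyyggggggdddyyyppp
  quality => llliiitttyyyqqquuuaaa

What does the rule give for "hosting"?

The transformation: move the first 3 characters to the end (rotate left by 3), then repeat every character 3 times.
Starting from "hosting": after the first operation, "tinghos"; after the second, "tttiiinnnggghhhooosss".
(Check on "lantern": → "ternlan" → "ttteeerrrnnnlllaaannn" ✓)

tttiiinnnggghhhooosss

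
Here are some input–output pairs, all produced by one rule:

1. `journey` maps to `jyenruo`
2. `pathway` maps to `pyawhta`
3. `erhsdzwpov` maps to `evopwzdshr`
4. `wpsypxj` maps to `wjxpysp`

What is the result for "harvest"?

Each output is the input with this applied: reverse the string, then move the last character to the front.
For "harvest", step one produces "tsevrah"; step two turns that into "htsevra".

htsevra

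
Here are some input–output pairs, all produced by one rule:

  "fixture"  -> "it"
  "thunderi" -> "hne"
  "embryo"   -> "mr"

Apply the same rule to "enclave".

Rule — keep every other character starting from the second (positions 2nd, 4th, 6th, ...), then delete the last character.
For "enclave", step one produces "nlv"; step two turns that into "nl".

nl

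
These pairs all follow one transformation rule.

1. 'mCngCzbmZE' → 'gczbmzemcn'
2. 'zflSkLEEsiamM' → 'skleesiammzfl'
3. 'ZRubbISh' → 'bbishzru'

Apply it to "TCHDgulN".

dgulntch

Rule — move the first 3 characters to the end (rotate left by 3), then convert every letter to lowercase.
Applying both steps to "TCHDgulN": "DgulNTCH", then "dgulntch".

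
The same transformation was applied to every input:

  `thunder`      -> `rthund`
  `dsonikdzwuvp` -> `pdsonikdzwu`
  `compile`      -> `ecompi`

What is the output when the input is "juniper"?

rjunip

Each output is the input with this applied: move the last 2 characters to the front (rotate right by 2), then delete the first character.
Starting from "juniper": after the first operation, "erjunip"; after the second, "rjunip".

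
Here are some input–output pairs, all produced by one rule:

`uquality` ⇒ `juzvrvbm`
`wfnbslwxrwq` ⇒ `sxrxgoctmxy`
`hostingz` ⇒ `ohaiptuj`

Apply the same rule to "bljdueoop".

ppqcmkevf

The pattern: move the last 3 characters to the front (rotate right by 3), then shift every letter 1 place forward in the alphabet (wrapping around).
On "bljdueoop": the first step gives "oopbljdue", and the second then gives "ppqcmkevf".
(Check on "uquality": → "ityuqual" → "juzvrvbm" ✓)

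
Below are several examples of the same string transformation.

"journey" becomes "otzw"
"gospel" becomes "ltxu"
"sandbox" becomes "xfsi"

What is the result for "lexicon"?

qjcn

Rule — shift every letter 5 places forward in the alphabet (wrapping around), then keep only the first 4 characters.
On "lexicon" that produces "qjcn".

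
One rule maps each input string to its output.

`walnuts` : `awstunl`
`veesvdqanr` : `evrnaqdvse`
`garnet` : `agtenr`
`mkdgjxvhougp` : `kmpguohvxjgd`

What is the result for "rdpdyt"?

drtydp

The rule is to reverse the string, then move the last 2 characters to the front (rotate right by 2).
Starting from "rdpdyt": after the first operation, "tydpdr"; after the second, "drtydp".
(Check on "garnet": → "tenrag" → "agtenr" ✓)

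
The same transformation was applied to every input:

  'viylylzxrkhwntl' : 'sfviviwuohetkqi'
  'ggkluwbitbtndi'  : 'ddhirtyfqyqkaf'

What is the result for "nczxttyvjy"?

kzwuqqvsgv

Looking at the pairs, the operation is to shift every letter 3 places backward in the alphabet (wrapping around).
Doing the same to "nczxttyvjy": "kzwuqqvsgv".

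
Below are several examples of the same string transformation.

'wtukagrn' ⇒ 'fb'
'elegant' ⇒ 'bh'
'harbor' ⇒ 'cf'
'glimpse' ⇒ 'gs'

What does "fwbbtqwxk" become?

Rule — shift every letter 12 places backward in the alphabet (wrapping around), then keep only the last 2 characters.
"fwbbtqwxk" → "tkpphekly" → "ly".
(Check on "wtukagrn": → "khiyoufb" → "fb" ✓)

ly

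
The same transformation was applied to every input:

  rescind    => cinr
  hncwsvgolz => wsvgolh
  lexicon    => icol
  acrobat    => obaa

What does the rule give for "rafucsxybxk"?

In each case the input is transformed by: swap the first and last characters, then delete the first 3 characters.
Starting from "rafucsxybxk": after the first operation, "kafucsxybxr"; after the second, "ucsxybxr".

ucsxybxr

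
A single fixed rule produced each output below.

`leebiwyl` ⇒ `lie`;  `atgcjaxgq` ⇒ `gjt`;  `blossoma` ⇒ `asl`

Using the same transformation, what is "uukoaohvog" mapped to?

vau

The rule is to keep one character in every 3, starting at position 2 (positions 2nd, 5th, 8th, ...), then reverse the string.
"uukoaohvog" → "uav" → "vau".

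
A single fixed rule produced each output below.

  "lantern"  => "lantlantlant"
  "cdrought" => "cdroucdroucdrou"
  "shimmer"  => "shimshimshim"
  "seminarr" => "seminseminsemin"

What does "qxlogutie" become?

Each output is the input with this applied: delete the last 3 characters, then write the whole string 3 times in a row.
"qxlogutie" → "qxlogu" → "qxloguqxloguqxlogu".

qxloguqxloguqxlogu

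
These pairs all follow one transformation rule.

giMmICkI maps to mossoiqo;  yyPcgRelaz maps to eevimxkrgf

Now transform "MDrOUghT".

sjxuamnz

The pattern: shift every letter 6 places forward in the alphabet (wrapping around), then convert every letter to lowercase.
Applying that to "MDrOUghT" gives "sjxuamnz".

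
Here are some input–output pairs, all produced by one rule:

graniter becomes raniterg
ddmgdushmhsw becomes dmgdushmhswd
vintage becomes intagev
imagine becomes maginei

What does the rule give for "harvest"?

Rule — move the first character to the end.
So "harvest" becomes "arvesth".

arvesth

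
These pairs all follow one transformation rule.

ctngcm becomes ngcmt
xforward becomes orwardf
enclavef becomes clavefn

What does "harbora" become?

rboraa

The transformation: delete the first character, then move the first character to the end.
For "harbora", step one produces "arbora"; step two turns that into "rboraa".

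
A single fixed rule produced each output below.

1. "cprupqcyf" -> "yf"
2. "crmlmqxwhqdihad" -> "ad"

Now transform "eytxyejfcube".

In each case the input is transformed by: keep only the last 2 characters.
So "eytxyejfcube" becomes "be".

be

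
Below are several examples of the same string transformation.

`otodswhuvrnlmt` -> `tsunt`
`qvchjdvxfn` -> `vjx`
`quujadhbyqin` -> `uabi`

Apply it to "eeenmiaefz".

eme

Rule — keep one character in every 3, starting at position 2 (positions 2nd, 5th, 8th, ...).
On "eeenmiaefz" that produces "eme".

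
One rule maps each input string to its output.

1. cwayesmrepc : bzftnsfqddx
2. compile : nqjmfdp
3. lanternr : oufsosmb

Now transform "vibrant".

csbouwj

What's happening: move the first 2 characters to the end (rotate left by 2), then shift every letter 1 place forward in the alphabet (wrapping around).
Applying that to "vibrant" gives "csbouwj".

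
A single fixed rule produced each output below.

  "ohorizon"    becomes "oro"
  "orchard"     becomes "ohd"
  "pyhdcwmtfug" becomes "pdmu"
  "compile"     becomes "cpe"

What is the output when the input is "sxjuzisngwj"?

susw

Each output is the input with this applied: keep one character in every 3, starting at position 1 (positions 1st, 4th, 7th, ...).
So "sxjuzisngwj" becomes "susw".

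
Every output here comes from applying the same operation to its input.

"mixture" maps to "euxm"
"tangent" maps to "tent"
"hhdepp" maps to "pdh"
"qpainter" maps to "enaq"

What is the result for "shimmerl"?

rmis

Each output is the input with this applied: keep every other character starting from the first (positions 1st, 3rd, 5th, ...), then reverse the string.
Working it through for "shimmerl": intermediate "simr", final "rmis".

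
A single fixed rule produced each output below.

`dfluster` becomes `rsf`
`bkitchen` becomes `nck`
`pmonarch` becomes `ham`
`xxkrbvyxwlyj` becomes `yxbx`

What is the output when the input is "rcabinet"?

tic

Each output is the input with this applied: keep one character in every 3, starting at position 2 (positions 2nd, 5th, 8th, ...), then reverse the string.
"rcabinet" → "cit" → "tic".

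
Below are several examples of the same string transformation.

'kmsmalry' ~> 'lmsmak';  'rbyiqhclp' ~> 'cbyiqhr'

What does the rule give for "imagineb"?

nmagii

Rule — delete the last 2 characters, then swap the first and last characters.
"imagineb" → "imagin" → "nmagii".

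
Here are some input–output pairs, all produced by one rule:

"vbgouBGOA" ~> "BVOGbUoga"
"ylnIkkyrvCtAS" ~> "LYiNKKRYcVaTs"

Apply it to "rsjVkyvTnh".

The pattern: swap each adjacent pair of characters (1↔2, 3↔4, ...), then flip the case of every letter.
Applying both steps to "rsjVkyvTnh": "srVjykTvhn", then "SRvJYKtVHN".

SRvJYKtVHN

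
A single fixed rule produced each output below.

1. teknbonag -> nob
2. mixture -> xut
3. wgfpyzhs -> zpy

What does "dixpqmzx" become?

The transformation: take characters alternately from the front and the back (1st, last, 2nd, 2nd-last, ...), then keep only the last 3 characters.
On "dixpqmzx": the first step gives "dxizxmpq", and the second then gives "mpq".

mpq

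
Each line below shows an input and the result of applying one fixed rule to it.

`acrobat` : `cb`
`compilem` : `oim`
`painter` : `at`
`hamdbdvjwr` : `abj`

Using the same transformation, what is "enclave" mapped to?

na

Looking at the pairs, the operation is to keep one character in every 3, starting at position 2 (positions 2nd, 5th, 8th, ...).
"enclave" → "na".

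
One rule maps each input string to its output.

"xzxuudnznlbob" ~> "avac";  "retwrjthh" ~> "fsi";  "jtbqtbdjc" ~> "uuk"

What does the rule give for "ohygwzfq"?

Each output is the input with this applied: shift every letter 1 place forward in the alphabet (wrapping around), then keep one character in every 3, starting at position 2 (positions 2nd, 5th, 8th, ...).
For "ohygwzfq", step one produces "pizhxagr"; step two turns that into "ixr".

ixr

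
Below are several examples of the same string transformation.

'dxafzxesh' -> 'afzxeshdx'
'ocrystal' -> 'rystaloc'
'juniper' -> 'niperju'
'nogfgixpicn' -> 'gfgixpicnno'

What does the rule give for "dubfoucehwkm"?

bfoucehwkmdu

The pattern: move the first 2 characters to the end (rotate left by 2).
Doing the same to "dubfoucehwkm": "bfoucehwkmdu".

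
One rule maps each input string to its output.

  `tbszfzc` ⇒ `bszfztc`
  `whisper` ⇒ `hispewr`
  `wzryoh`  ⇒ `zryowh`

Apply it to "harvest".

arvesht

The pattern: swap the first and last characters, then move the first character to the end.
Starting from "harvest": after the first operation, "tarvesh"; after the second, "arvesht".
(Check on "tbszfzc": → "cbszfzt" → "bszfztc" ✓)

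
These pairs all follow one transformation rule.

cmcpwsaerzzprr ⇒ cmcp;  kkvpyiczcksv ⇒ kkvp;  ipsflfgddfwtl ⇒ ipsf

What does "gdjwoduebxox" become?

Each output is the input with this applied: keep only the first 4 characters.
Applying that to "gdjwoduebxox" gives "gdjw".

gdjw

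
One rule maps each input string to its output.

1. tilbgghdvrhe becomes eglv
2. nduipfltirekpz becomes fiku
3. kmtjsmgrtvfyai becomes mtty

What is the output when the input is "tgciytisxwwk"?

cktx

The rule is to keep one character in every 3, starting at position 3 (positions 3rd, 6th, 9th, ...), then sort the characters into alphabetical order.
On "tgciytisxwwk": the first step gives "ctxk", and the second then gives "cktx".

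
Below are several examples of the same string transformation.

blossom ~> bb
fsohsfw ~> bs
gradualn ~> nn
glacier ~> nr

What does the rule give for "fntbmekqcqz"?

In each case the input is transformed by: shift every letter 13 places forward in the alphabet (wrapping around) — i.e. ROT13, then keep one character in every 3, starting at position 3 (positions 3rd, 6th, 9th, ...).
For "fntbmekqcqz", step one produces "sagozrxdpdm"; step two turns that into "grp".

grp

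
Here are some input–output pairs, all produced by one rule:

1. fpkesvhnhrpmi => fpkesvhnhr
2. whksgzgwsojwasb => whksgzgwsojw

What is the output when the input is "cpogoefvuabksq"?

What's happening: delete the last 3 characters.
On "cpogoefvuabksq" that produces "cpogoefvuab".

cpogoefvuab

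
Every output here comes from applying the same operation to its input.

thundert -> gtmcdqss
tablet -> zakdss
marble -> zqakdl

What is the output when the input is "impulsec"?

lotkrdbh

The transformation: shift every letter 1 place backward in the alphabet (wrapping around), then move the first character to the end.
Working it through for "impulsec": intermediate "hlotkrdb", final "lotkrdbh".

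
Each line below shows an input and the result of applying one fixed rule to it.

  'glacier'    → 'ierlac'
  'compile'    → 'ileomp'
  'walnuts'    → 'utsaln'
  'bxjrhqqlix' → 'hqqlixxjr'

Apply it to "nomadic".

dicoma

Each output is the input with this applied: delete the first character, then move the first 3 characters to the end (rotate left by 3).
"nomadic" → "omadic" → "dicoma".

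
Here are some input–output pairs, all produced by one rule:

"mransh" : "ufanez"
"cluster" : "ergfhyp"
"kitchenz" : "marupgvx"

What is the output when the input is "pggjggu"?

What's happening: shift every letter 13 places forward in the alphabet (wrapping around) — i.e. ROT13, then reverse the string.
For "pggjggu", step one produces "cttwtth"; step two turns that into "httwttc".

httwttc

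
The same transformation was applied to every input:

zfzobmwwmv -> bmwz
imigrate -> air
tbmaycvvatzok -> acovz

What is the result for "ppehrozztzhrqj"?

ejprz

Rule — sort the characters into alphabetical order, then keep one character in every 3, starting at position 1 (positions 1st, 4th, 7th, ...).
"ppehrozztzhrqj" → "ehhjoppqrrtzzz" → "ejprz".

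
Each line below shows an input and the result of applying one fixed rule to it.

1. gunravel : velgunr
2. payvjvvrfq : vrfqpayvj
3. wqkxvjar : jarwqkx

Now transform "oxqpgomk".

Rule — swap the front and back halves of the string, then delete the first character.
"oxqpgomk" → "gomkoxqp" → "omkoxqp".

omkoxqp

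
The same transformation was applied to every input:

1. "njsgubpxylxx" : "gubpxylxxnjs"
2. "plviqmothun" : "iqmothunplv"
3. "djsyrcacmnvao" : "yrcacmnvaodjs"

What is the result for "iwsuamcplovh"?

The pattern: move the first 3 characters to the end (rotate left by 3).
So "iwsuamcplovh" becomes "uamcplovhiws".

uamcplovhiws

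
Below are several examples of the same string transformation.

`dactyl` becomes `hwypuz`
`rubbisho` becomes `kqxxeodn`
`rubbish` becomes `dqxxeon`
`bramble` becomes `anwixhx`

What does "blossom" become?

ihkookx

What's happening: shift every letter 4 places backward in the alphabet (wrapping around), then swap the first and last characters.
Working it through for "blossom": intermediate "xhkooki", final "ihkookx".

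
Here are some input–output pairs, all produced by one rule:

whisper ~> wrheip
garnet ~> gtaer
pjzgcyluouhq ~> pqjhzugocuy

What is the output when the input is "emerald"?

Each output is the input with this applied: take characters alternately from the front and the back (1st, last, 2nd, 2nd-last, ...), then delete the last character.
For "emerald", step one produces "edmlear"; step two turns that into "edmlea".

edmlea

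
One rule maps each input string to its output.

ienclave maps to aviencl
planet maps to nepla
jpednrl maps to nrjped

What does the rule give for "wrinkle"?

klwrin

Rule — delete the last character, then move the last 2 characters to the front (rotate right by 2).
"wrinkle" → "wrinkl" → "klwrin".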